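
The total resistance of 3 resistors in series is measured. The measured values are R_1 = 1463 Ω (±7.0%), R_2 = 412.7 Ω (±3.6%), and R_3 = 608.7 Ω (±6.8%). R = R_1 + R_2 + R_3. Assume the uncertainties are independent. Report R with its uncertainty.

2484 ± 111 Ω

R is a linear combination, so absolute uncertainties add in quadrature:
  (δR_1)² = 10500;  (δR_2)² = 221;  (δR_3)² = 1710
δR = √(12400) = 111 Ω
R = 2484 Ω.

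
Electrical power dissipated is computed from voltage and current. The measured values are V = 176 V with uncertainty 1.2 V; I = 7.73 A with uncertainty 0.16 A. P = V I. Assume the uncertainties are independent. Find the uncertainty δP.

For a monomial P ∝ V, I, fractional errors add in quadrature:
  (1·δV/V)² = (1×0.00682)² = 4.65e-05;  (1·δI/I)² = (1×0.0207)² = 0.000428
δP/P = √(0.000475) = 0.0218
P = 1360 W, so δP = 0.0218 × 1360 = 29.6 W.

29.6 W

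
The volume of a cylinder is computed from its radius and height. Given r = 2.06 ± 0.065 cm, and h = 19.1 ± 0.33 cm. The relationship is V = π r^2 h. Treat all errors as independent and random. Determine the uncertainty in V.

16.7 cm^3

Relative error in a monomial: (δV/V)² = Σ (nᵢ · δxᵢ/xᵢ)².
  (2·δr/r)² = (2×0.0316)² = 0.00398;  (1·δh/h)² = (1×0.0173)² = 0.000299
δV/V = √(0.00428) = 0.0654
V = 255 cm^3, so δV = 0.0654 × 255 = 16.7 cm^3.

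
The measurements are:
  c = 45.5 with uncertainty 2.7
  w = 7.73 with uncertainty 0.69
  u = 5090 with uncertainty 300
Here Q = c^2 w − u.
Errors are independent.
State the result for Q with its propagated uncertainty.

10900 ± 2400

Let p = c^2·w = 16000. δp/p = √((2·δc/c)² + (1·δw/w)²) = √(0.0141 + 0.00797) = 0.149, so δp = 2380.
Q = p − u: δQ = √(δp² + δu²) = √(5.65e+06 + 90000) = 2400
Q = 10900.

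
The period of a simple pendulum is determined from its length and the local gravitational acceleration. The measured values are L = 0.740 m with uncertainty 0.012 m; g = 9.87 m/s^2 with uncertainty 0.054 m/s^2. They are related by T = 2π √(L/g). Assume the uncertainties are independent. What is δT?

For a monomial T ∝ L^(1/2), g^(-1/2), fractional errors add in quadrature:
  (½·δL/L)² = (0.5×0.0162)² = 6.57e-05;  (−½·δg/g)² = (-0.5×0.00547)² = 7.48e-06
δT/T = √(7.32e-05) = 0.00856
T = 1.72 s, so δT = 0.00856 × 1.72 = 0.0147 s.

0.0147 s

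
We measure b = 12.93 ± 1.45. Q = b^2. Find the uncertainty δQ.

37.5

Q ∝ b^2, so δQ/Q = |2| · δb/b = 2 × 0.112 = 0.224.
Q = 167.2, so δQ = 0.224 × 167.2 = 37.5.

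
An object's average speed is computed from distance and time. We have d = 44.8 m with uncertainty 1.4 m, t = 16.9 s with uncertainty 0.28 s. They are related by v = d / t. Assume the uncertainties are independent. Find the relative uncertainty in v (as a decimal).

0.0354

Since v is a product/quotient, work with relative uncertainties:
  (1·δd/d)² = (1×0.0312)² = 0.000977;  (-1·δt/t)² = (-1×0.0166)² = 0.000275
δv/v = √(0.00125) = 0.0354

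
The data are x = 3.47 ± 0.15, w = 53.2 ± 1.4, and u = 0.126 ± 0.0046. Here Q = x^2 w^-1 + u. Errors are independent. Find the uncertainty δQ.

Let p = x^2·w^-1 = 0.226. δp/p = √((2·δx/x)² + (-1·δw/w)²) = √(0.00747 + 0.000693) = 0.0904, so δp = 0.0205.
Q = p + u: δQ = √(δp² + δu²) = √(0.000418 + 2.12e-05) = 0.0210

0.0210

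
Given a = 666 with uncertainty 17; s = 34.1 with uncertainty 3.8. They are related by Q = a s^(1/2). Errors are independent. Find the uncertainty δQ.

238

Products/powers → add relative errors in quadrature, weighted by exponent:
  (1·δa/a)² = (1×0.0255)² = 0.000652;  (½·δs/s)² = (0.5×0.111)² = 0.00310
δQ/Q = √(0.00376) = 0.0613
Q = 3890, so δQ = 0.0613 × 3890 = 238.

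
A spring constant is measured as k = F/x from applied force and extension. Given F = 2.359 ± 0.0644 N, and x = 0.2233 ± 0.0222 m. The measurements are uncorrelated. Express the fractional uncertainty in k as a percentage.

10.3%

For a monomial k ∝ F, x^-1, fractional errors add in quadrature:
  (1·δF/F)² = (1×0.0273)² = 0.000745;  (-1·δx/x)² = (-1×0.0994)² = 0.00988
δk/k = √(0.0106) = 0.103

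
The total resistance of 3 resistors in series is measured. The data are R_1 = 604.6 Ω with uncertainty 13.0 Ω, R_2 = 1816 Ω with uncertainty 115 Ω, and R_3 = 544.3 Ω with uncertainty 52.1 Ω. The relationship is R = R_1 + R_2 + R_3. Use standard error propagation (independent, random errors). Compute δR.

127 Ω

Sums and differences: (δR)² = Σ (cᵢ δxᵢ)².
  (δR_1)² = 169;  (δR_2)² = 13200;  (δR_3)² = 2710
δR = √(16100) = 127 Ω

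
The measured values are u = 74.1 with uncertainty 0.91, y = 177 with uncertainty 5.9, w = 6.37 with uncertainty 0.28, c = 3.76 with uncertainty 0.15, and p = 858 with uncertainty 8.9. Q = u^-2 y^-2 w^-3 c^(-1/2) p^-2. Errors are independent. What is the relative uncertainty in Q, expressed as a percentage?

Products/powers → add relative errors in quadrature, weighted by exponent:
  (-2·δu/u)² = (-2×0.0123)² = 0.000603;  (-2·δy/y)² = (-2×0.0333)² = 0.00444;  (-3·δw/w)² = (-3×0.0440)² = 0.0174;  (−½·δc/c)² = (-0.5×0.0399)² = 0.000398;  (-2·δp/p)² = (-2×0.0104)² = 0.000430
δQ/Q = √(0.0233) = 0.153

15.3%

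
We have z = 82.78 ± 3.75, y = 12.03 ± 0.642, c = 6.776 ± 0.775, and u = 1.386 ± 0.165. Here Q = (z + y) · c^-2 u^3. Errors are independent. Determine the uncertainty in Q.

2.34

Let w = z + y = 94.81. δw = √(δz² + δy²) = √(14.1 + 0.412) = 3.80, so δw/w = 0.0401.
Q is then a monomial in w, c, u:
δQ/Q = √((δw/w)² + (-2·δc/c)² + (3·δu/u)²) = √(0.00161 + 0.0523 + 0.128) = 0.426
Q = 5.498, so δQ = 0.426 × 5.498 = 2.34.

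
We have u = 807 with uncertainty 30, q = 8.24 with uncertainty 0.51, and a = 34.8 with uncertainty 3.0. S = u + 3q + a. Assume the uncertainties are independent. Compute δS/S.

0.0348

S is a linear combination, so absolute uncertainties add in quadrature:
  (δu)² = 900;  (3·δq)² = 2.34;  (δa)² = 9.00
δS = √(911) = 30.2
S = 867, so δS/S = 30.2/867 = 0.0348.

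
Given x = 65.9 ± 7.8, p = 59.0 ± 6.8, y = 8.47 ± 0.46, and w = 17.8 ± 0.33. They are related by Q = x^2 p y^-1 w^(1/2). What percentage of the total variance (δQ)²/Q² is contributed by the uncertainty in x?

(δQ/Q)² = (2·δx/x)² + (1·δp/p)² + (-1·δy/y)² + (½·δw/w)²
  x term: (2×0.118)² = 0.0560
  p term: (1×0.115)² = 0.0133
  y term: (-1×0.0543)² = 0.00295
  w term: (0.5×0.0185)² = 8.59e-05
Total = 0.0724. Share from x = 0.0560/0.0724 = 0.774.

77.4%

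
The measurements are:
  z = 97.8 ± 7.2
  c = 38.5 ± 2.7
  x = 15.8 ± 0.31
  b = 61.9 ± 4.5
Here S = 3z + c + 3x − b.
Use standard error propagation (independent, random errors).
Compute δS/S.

0.0701

Absolute uncertainties add in quadrature for a linear combination:
  (3·δz)² = 467;  (δc)² = 7.29;  (3·δx)² = 0.865;  (δb)² = 20.2
δS = √(495) = 22.2
S = 317, so δS/S = 22.2/317 = 0.0701.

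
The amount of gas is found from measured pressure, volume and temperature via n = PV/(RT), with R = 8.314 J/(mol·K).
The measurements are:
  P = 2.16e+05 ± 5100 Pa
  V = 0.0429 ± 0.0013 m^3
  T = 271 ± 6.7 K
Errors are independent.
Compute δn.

0.188 mol

Each factor contributes (exponent × relative error)² to (δn/n)²:
  (1·δP/P)² = (1×0.0236)² = 0.000557;  (1·δV/V)² = (1×0.0303)² = 0.000918;  (-1·δT/T)² = (-1×0.0247)² = 0.000611
δn/n = √(0.00209) = 0.0457
n = 4.11 mol, so δn = 0.0457 × 4.11 = 0.188 mol.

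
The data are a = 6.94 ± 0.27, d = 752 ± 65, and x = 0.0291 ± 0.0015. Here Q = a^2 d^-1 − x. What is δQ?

Let p = a^2·d^-1 = 0.0640. δp/p = √((2·δa/a)² + (-1·δd/d)²) = √(0.00605 + 0.00747) = 0.116, so δp = 0.00745.
Q = p − x: δQ = √(δp² + δx²) = √(5.55e-05 + 2.25e-06) = 0.00760

0.00760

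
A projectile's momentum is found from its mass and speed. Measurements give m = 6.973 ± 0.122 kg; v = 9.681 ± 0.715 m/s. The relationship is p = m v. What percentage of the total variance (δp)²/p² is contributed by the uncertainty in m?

5.31%

(δp/p)² = (1·δm/m)² + (1·δv/v)²
  m term: (1×0.0175)² = 0.000306
  v term: (1×0.0739)² = 0.00545
Total = 0.00576. Share from m = 0.000306/0.00576 = 0.0531.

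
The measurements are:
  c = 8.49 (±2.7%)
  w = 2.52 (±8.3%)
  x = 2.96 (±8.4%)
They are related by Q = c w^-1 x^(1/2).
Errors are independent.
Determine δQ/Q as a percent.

9.69%

Each factor contributes (exponent × relative error)² to (δQ/Q)²:
  (1·δc/c)² = (1×0.0270)² = 0.000729;  (-1·δw/w)² = (-1×0.0830)² = 0.00689;  (½·δx/x)² = (0.5×0.0840)² = 0.00176
δQ/Q = √(0.00938) = 0.0969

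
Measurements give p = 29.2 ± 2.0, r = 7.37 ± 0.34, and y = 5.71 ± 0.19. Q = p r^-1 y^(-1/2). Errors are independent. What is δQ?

0.140

Products/powers → add relative errors in quadrature, weighted by exponent:
  (1·δp/p)² = (1×0.0685)² = 0.00469;  (-1·δr/r)² = (-1×0.0461)² = 0.00213;  (−½·δy/y)² = (-0.5×0.0333)² = 0.000277
δQ/Q = √(0.00710) = 0.0842
Q = 1.66, so δQ = 0.0842 × 1.66 = 0.140.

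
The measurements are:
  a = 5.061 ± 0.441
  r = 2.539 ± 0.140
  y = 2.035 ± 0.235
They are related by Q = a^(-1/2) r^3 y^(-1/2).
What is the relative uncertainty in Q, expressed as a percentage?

18.1%

Each factor contributes (exponent × relative error)² to (δQ/Q)²:
  (−½·δa/a)² = (-0.5×0.0871)² = 0.00190;  (3·δr/r)² = (3×0.0551)² = 0.0274;  (−½·δy/y)² = (-0.5×0.115)² = 0.00333
δQ/Q = √(0.0326) = 0.181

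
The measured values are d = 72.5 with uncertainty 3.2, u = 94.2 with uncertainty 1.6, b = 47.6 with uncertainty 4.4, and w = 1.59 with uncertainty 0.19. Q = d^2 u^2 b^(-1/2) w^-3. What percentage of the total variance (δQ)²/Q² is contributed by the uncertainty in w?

(δQ/Q)² = (2·δd/d)² + (2·δu/u)² + (−½·δb/b)² + (-3·δw/w)²
  d term: (2×0.0441)² = 0.00779
  u term: (2×0.0170)² = 0.00115
  b term: (-0.5×0.0924)² = 0.00214
  w term: (-3×0.119)² = 0.129
Total = 0.140. Share from w = 0.129/0.140 = 0.921.

92.1%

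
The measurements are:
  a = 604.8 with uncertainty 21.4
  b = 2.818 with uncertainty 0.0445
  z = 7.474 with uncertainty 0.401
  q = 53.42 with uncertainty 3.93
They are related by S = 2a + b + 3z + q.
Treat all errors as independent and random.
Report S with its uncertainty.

For a sum/difference, combine absolute errors in quadrature:
  (2·δa)² = 1830;  (δb)² = 0.00198;  (3·δz)² = 1.45;  (δq)² = 15.4
δS = √(1850) = 43.0
S = 1288.

1288 ± 43.0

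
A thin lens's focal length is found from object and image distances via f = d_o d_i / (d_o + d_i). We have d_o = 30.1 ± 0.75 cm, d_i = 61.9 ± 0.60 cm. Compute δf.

0.346 cm

∂f/∂d_o = (d_i/(d_o+d_i))² = 0.453;  ∂f/∂d_i = (d_o/(d_o+d_i))² = 0.107
δf = √((∂f/∂d_o · δd_o)² + (∂f/∂d_i · δd_i)²) = √(0.115 + 0.00412) = 0.346 cm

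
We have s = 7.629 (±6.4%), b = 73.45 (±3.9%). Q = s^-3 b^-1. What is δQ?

6.01e-06

Q is a product of powers, so relative uncertainties combine in quadrature:
  (-3·δs/s)² = (-3×0.0640)² = 0.0369;  (-1·δb/b)² = (-1×0.0390)² = 0.00152
δQ/Q = √(0.0384) = 0.196
Q = 3.066e-05, so δQ = 0.196 × 3.066e-05 = 6.01e-06.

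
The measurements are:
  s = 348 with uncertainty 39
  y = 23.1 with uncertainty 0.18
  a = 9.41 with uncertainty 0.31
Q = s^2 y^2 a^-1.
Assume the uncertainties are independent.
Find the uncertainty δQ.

1.56e+06

Products/powers → add relative errors in quadrature, weighted by exponent:
  (2·δs/s)² = (2×0.112)² = 0.0502;  (2·δy/y)² = (2×0.00779)² = 0.000243;  (-1·δa/a)² = (-1×0.0329)² = 0.00109
δQ/Q = √(0.0516) = 0.227
Q = 6.87e+06, so δQ = 0.227 × 6.87e+06 = 1.56e+06.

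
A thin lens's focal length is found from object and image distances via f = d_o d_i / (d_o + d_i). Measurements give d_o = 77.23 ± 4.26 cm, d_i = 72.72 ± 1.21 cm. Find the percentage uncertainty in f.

∂f/∂d_o = (d_i/(d_o+d_i))² = 0.235;  ∂f/∂d_i = (d_o/(d_o+d_i))² = 0.265
δf = √((∂f/∂d_o · δd_o)² + (∂f/∂d_i · δd_i)²) = √(1.00 + 0.103) = 1.05 cm
f = 37.45 cm, so δf/f = 1.05/37.45 = 0.0281.

2.81%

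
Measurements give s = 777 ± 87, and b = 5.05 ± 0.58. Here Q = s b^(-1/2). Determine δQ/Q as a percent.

12.6%

Since Q is a product/quotient, work with relative uncertainties:
  (1·δs/s)² = (1×0.112)² = 0.0125;  (−½·δb/b)² = (-0.5×0.115)² = 0.00330
δQ/Q = √(0.0158) = 0.126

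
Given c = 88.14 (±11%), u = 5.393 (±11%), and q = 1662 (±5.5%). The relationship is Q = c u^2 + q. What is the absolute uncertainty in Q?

637

Let p = c·u^2 = 2564. δp/p = √((1·δc/c)² + (2·δu/u)²) = √(0.0121 + 0.0484) = 0.246, so δp = 631.
Q = p + q: δQ = √(δp² + δq²) = √(3.98e+05 + 8360) = 637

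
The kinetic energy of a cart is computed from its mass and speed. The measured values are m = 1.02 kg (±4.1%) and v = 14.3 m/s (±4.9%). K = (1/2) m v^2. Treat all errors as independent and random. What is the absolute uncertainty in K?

11.1 J

Products/powers → add relative errors in quadrature, weighted by exponent:
  (1·δm/m)² = (1×0.0410)² = 0.00168;  (2·δv/v)² = (2×0.0490)² = 0.00960
δK/K = √(0.0113) = 0.106
K = 104 J, so δK = 0.106 × 104 = 11.1 J.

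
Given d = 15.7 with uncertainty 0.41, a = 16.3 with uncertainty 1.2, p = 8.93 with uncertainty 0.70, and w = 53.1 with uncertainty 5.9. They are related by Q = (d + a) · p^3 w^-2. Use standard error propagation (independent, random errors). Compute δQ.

Let u = d + a = 32.0. δu = √(δd² + δa²) = √(0.168 + 1.44) = 1.27, so δu/u = 0.0396.
Q is then a monomial in u, p, w:
δQ/Q = √((δu/u)² + (3·δp/p)² + (-2·δw/w)²) = √(0.00157 + 0.0553 + 0.0494) = 0.326
Q = 8.08, so δQ = 0.326 × 8.08 = 2.63.

2.63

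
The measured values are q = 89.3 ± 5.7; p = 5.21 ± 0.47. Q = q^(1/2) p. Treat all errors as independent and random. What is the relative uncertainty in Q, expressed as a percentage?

Relative error in a monomial: (δQ/Q)² = Σ (nᵢ · δxᵢ/xᵢ)².
  (½·δq/q)² = (0.5×0.0638)² = 0.00102;  (1·δp/p)² = (1×0.0902)² = 0.00814
δQ/Q = √(0.00916) = 0.0957

9.57%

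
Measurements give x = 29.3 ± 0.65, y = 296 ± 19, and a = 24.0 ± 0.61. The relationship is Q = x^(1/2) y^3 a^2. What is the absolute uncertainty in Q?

1.61e+10

Q is a product of powers, so relative uncertainties combine in quadrature:
  (½·δx/x)² = (0.5×0.0222)² = 0.000123;  (3·δy/y)² = (3×0.0642)² = 0.0371;  (2·δa/a)² = (2×0.0254)² = 0.00258
δQ/Q = √(0.0398) = 0.199
Q = 8.09e+10, so δQ = 0.199 × 8.09e+10 = 1.61e+10.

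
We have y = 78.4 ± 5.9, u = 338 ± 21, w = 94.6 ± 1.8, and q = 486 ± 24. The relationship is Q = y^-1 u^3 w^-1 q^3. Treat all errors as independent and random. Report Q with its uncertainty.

(5.98 ± 1.50) × 10^11

Q is a product of powers, so relative uncertainties combine in quadrature:
  (-1·δy/y)² = (-1×0.0753)² = 0.00566;  (3·δu/u)² = (3×0.0621)² = 0.0347;  (-1·δw/w)² = (-1×0.0190)² = 0.000362;  (3·δq/q)² = (3×0.0494)² = 0.0219
δQ/Q = √(0.0627) = 0.250
Q = 5.98e+11, so δQ = 0.250 × 5.98e+11 = 1.5e+11.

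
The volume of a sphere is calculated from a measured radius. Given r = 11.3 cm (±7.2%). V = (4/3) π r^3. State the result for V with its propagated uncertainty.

6040 ± 1310 cm^3

V ∝ r^3, so δV/V = |3| · δr/r = 3 × 0.0720 = 0.216.
V = 6040 cm^3, so δV = 0.216 × 6040 = 1310 cm^3.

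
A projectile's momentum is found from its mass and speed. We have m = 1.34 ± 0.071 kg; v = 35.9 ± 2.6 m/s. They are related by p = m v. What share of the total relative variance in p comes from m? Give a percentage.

(δp/p)² = (1·δm/m)² + (1·δv/v)²
  m term: (1×0.0530)² = 0.00281
  v term: (1×0.0724)² = 0.00525
Total = 0.00805. Share from m = 0.00281/0.00805 = 0.349.

34.9%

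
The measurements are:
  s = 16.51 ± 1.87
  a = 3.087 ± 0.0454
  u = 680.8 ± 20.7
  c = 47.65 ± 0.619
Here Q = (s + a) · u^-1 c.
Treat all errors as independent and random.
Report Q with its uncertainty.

1.372 ± 0.139

Let w = s + a = 19.60. δw = √(δs² + δa²) = √(3.50 + 0.00206) = 1.87, so δw/w = 0.0955.
Q is then a monomial in w, u, c:
δQ/Q = √((δw/w)² + (-1·δu/u)² + (1·δc/c)²) = √(0.00911 + 0.000924 + 0.000169) = 0.101
Q = 1.372, so δQ = 0.101 × 1.372 = 0.139.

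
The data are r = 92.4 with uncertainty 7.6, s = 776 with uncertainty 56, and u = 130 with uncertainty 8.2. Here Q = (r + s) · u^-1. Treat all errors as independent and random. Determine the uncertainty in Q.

Let w = r + s = 868. δw = √(δr² + δs²) = √(57.8 + 3140) = 56.5, so δw/w = 0.0651.
Q is then a monomial in w, u:
δQ/Q = √((δw/w)² + (-1·δu/u)²) = √(0.00424 + 0.00398) = 0.0906
Q = 6.68, so δQ = 0.0906 × 6.68 = 0.605.

0.605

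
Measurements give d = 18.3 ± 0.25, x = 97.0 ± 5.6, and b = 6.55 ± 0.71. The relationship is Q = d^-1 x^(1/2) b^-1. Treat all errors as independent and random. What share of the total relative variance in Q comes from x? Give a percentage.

(δQ/Q)² = (-1·δd/d)² + (½·δx/x)² + (-1·δb/b)²
  d term: (-1×0.0137)² = 0.000187
  x term: (0.5×0.0577)² = 0.000833
  b term: (-1×0.108)² = 0.0117
Total = 0.0128. Share from x = 0.000833/0.0128 = 0.0653.

6.53%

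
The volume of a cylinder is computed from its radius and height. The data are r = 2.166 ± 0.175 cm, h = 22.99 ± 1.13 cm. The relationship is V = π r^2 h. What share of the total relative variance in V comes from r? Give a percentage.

91.5%

(δV/V)² = (2·δr/r)² + (1·δh/h)²
  r term: (2×0.0808)² = 0.0261
  h term: (1×0.0492)² = 0.00242
Total = 0.0285. Share from r = 0.0261/0.0285 = 0.915.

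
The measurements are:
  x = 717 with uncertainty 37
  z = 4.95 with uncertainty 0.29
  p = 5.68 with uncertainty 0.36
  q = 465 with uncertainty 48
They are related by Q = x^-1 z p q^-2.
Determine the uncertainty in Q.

For a monomial Q ∝ x^-1, z, p, q^-2, fractional errors add in quadrature:
  (-1·δx/x)² = (-1×0.0516)² = 0.00266;  (1·δz/z)² = (1×0.0586)² = 0.00343;  (1·δp/p)² = (1×0.0634)² = 0.00402;  (-2·δq/q)² = (-2×0.103)² = 0.0426
δQ/Q = √(0.0527) = 0.230
Q = 1.81e-07, so δQ = 0.230 × 1.81e-07 = 4.16e-08.

4.16e-08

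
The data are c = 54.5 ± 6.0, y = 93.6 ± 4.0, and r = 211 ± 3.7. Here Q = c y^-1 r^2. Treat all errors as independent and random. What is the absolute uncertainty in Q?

Since Q is a product/quotient, work with relative uncertainties:
  (1·δc/c)² = (1×0.110)² = 0.0121;  (-1·δy/y)² = (-1×0.0427)² = 0.00183;  (2·δr/r)² = (2×0.0175)² = 0.00123
δQ/Q = √(0.0152) = 0.123
Q = 25900, so δQ = 0.123 × 25900 = 3190.

3190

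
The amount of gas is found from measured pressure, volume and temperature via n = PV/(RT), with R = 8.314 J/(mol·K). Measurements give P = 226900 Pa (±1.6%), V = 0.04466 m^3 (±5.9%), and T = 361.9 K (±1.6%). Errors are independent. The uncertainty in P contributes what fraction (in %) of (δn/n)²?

(δn/n)² = (1·δP/P)² + (1·δV/V)² + (-1·δT/T)²
  P term: (1×0.0160)² = 0.000256
  V term: (1×0.0590)² = 0.00348
  T term: (-1×0.0160)² = 0.000256
Total = 0.00399. Share from P = 0.000256/0.00399 = 0.0641.

6.41%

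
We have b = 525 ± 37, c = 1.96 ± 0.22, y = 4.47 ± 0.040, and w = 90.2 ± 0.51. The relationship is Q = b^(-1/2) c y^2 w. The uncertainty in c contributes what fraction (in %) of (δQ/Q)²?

88.8%

(δQ/Q)² = (−½·δb/b)² + (1·δc/c)² + (2·δy/y)² + (1·δw/w)²
  b term: (-0.5×0.0705)² = 0.00124
  c term: (1×0.112)² = 0.0126
  y term: (2×0.00895)² = 0.000320
  w term: (1×0.00565)² = 3.2e-05
Total = 0.0142. Share from c = 0.0126/0.0142 = 0.888.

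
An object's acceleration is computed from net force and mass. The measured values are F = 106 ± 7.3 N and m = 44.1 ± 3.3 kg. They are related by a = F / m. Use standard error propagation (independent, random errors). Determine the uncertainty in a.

0.244 m/s^2

a is a product of powers, so relative uncertainties combine in quadrature:
  (1·δF/F)² = (1×0.0689)² = 0.00474;  (-1·δm/m)² = (-1×0.0748)² = 0.00560
δa/a = √(0.0103) = 0.102
a = 2.40 m/s^2, so δa = 0.102 × 2.40 = 0.244 m/s^2.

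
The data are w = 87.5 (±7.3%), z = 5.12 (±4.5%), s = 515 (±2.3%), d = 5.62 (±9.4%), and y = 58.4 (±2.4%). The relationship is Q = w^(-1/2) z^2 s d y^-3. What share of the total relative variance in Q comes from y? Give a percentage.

21.6%

(δQ/Q)² = (−½·δw/w)² + (2·δz/z)² + (1·δs/s)² + (1·δd/d)² + (-3·δy/y)²
  w term: (-0.5×0.0730)² = 0.00133
  z term: (2×0.0450)² = 0.00810
  s term: (1×0.0230)² = 0.000529
  d term: (1×0.0940)² = 0.00884
  y term: (-3×0.0240)² = 0.00518
Total = 0.0240. Share from y = 0.00518/0.0240 = 0.216.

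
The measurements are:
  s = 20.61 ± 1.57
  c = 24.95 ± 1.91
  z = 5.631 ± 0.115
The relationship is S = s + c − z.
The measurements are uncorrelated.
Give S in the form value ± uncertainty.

39.93 ± 2.48

Sums and differences: (δS)² = Σ (cᵢ δxᵢ)².
  (δs)² = 2.46;  (δc)² = 3.65;  (δz)² = 0.0132
δS = √(6.13) = 2.48
S = 39.93.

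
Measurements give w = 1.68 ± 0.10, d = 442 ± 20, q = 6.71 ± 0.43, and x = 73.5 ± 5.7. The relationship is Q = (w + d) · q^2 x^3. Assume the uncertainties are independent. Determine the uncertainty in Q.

2.14e+09

Let u = w + d = 444. δu = √(δw² + δd²) = √(0.0100 + 400) = 20.0, so δu/u = 0.0451.
Q is then a monomial in u, q, x:
δQ/Q = √((δu/u)² + (2·δq/q)² + (3·δx/x)²) = √(0.00203 + 0.0164 + 0.0541) = 0.269
Q = 7.93e+09, so δQ = 0.269 × 7.93e+09 = 2.14e+09.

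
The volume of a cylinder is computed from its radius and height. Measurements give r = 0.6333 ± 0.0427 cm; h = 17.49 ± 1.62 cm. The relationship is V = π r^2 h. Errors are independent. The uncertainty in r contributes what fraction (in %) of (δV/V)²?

(δV/V)² = (2·δr/r)² + (1·δh/h)²
  r term: (2×0.0674)² = 0.0182
  h term: (1×0.0926)² = 0.00858
Total = 0.0268. Share from r = 0.0182/0.0268 = 0.679.

67.9%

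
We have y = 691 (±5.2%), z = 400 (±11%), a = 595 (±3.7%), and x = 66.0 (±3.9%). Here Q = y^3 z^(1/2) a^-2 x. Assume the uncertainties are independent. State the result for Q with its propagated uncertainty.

Relative error in a monomial: (δQ/Q)² = Σ (nᵢ · δxᵢ/xᵢ)².
  (3·δy/y)² = (3×0.0520)² = 0.0243;  (½·δz/z)² = (0.5×0.110)² = 0.00302;  (-2·δa/a)² = (-2×0.0370)² = 0.00548;  (1·δx/x)² = (1×0.0390)² = 0.00152
δQ/Q = √(0.0344) = 0.185
Q = 1.23e+06, so δQ = 0.185 × 1.23e+06 = 2.28e+05.

(1.23 ± 0.228) × 10^6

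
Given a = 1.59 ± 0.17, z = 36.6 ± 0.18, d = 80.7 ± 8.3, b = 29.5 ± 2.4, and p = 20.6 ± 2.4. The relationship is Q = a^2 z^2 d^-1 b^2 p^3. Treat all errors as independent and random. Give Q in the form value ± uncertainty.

(3.19 ± 1.45) × 10^8

Each factor contributes (exponent × relative error)² to (δQ/Q)²:
  (2·δa/a)² = (2×0.107)² = 0.0457;  (2·δz/z)² = (2×0.00492)² = 9.67e-05;  (-1·δd/d)² = (-1×0.103)² = 0.0106;  (2·δb/b)² = (2×0.0814)² = 0.0265;  (3·δp/p)² = (3×0.117)² = 0.122
δQ/Q = √(0.205) = 0.453
Q = 3.19e+08, so δQ = 0.453 × 3.19e+08 = 1.45e+08.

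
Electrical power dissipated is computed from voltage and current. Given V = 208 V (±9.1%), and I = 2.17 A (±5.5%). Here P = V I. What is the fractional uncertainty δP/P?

Products/powers → add relative errors in quadrature, weighted by exponent:
  (1·δV/V)² = (1×0.0910)² = 0.00828;  (1·δI/I)² = (1×0.0550)² = 0.00302
δP/P = √(0.0113) = 0.106

0.106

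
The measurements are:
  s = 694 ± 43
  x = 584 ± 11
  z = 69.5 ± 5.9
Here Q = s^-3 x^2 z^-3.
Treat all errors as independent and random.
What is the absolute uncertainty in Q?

Products/powers → add relative errors in quadrature, weighted by exponent:
  (-3·δs/s)² = (-3×0.0620)² = 0.0346;  (2·δx/x)² = (2×0.0188)² = 0.00142;  (-3·δz/z)² = (-3×0.0849)² = 0.0649
δQ/Q = √(0.101) = 0.318
Q = 3.04e-09, so δQ = 0.318 × 3.04e-09 = 9.65e-10.

9.65e-10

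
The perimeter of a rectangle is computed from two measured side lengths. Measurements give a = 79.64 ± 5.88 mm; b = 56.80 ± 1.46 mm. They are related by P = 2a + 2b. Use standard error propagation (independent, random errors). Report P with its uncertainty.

272.9 ± 12.1 mm

For a sum/difference, combine absolute errors in quadrature:
  (2·δa)² = 138;  (2·δb)² = 8.53
δP = √(147) = 12.1 mm
P = 272.9 mm.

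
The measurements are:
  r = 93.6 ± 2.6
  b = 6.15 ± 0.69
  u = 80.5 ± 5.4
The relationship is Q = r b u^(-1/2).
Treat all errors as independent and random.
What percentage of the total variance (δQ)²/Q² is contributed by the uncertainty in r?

5.33%

(δQ/Q)² = (1·δr/r)² + (1·δb/b)² + (−½·δu/u)²
  r term: (1×0.0278)² = 0.000772
  b term: (1×0.112)² = 0.0126
  u term: (-0.5×0.0671)² = 0.00112
Total = 0.0145. Share from r = 0.000772/0.0145 = 0.0533.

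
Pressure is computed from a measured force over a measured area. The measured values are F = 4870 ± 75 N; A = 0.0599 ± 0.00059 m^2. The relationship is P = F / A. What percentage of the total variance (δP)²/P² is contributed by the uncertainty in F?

(δP/P)² = (1·δF/F)² + (-1·δA/A)²
  F term: (1×0.0154)² = 0.000237
  A term: (-1×0.00985)² = 9.7e-05
Total = 0.000334. Share from F = 0.000237/0.000334 = 0.710.

71.0%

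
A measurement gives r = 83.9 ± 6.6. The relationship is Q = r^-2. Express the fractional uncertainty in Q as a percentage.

15.7%

Q ∝ r^-2, so δQ/Q = |-2| · δr/r = 2 × 0.0787 = 0.157.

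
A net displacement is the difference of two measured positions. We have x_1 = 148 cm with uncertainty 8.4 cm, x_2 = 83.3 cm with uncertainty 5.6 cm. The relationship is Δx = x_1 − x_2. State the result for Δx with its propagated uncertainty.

Sums and differences: (δΔx)² = Σ (cᵢ δxᵢ)².
  (δx_1)² = 70.6;  (δx_2)² = 31.4
δΔx = √(102) = 10.1 cm
Δx = 64.7 cm.

64.7 ± 10.1 cm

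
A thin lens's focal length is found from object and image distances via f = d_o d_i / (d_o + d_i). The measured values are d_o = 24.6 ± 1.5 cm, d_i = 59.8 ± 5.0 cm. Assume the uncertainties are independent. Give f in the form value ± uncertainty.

∂f/∂d_o = (d_i/(d_o+d_i))² = 0.502;  ∂f/∂d_i = (d_o/(d_o+d_i))² = 0.0850
δf = √((∂f/∂d_o · δd_o)² + (∂f/∂d_i · δd_i)²) = √(0.567 + 0.180) = 0.865 cm
f = 17.4 cm.

17.4 ± 0.865 cm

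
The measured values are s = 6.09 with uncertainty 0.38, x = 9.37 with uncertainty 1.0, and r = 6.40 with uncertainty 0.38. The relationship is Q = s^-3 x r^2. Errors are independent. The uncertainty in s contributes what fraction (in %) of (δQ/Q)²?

(δQ/Q)² = (-3·δs/s)² + (1·δx/x)² + (2·δr/r)²
  s term: (-3×0.0624)² = 0.0350
  x term: (1×0.107)² = 0.0114
  r term: (2×0.0594)² = 0.0141
Total = 0.0605. Share from s = 0.0350/0.0605 = 0.579.

57.9%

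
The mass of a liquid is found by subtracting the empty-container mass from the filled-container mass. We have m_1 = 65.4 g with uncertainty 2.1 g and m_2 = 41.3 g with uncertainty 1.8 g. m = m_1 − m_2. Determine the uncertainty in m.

2.77 g

m is a linear combination, so absolute uncertainties add in quadrature:
  (δm_1)² = 4.41;  (δm_2)² = 3.24
δm = √(7.65) = 2.77 g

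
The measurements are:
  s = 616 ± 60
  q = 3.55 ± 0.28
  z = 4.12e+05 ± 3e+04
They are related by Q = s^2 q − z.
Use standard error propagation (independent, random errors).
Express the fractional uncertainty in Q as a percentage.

Let p = s^2·q = 1.35e+06. δp/p = √((2·δs/s)² + (1·δq/q)²) = √(0.0379 + 0.00622) = 0.210, so δp = 2.83e+05.
Q = p − z: δQ = √(δp² + δz²) = √(8.02e+10 + 9e+08) = 2.85e+05
Q = 9.35e+05, so δQ/Q = 2.85e+05/9.35e+05 = 0.304.

30.4%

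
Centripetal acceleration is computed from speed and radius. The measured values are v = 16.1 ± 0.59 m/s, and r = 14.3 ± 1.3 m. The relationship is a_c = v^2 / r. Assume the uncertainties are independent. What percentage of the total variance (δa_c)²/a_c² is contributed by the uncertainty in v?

39.4%

(δa_c/a_c)² = (2·δv/v)² + (-1·δr/r)²
  v term: (2×0.0366)² = 0.00537
  r term: (-1×0.0909)² = 0.00826
Total = 0.0136. Share from v = 0.00537/0.0136 = 0.394.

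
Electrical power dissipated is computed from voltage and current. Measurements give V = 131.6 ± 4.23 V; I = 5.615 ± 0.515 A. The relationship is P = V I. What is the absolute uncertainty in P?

Relative error in a monomial: (δP/P)² = Σ (nᵢ · δxᵢ/xᵢ)².
  (1·δV/V)² = (1×0.0321)² = 0.00103;  (1·δI/I)² = (1×0.0917)² = 0.00841
δP/P = √(0.00945) = 0.0972
P = 738.9 W, so δP = 0.0972 × 738.9 = 71.8 W.

71.8 W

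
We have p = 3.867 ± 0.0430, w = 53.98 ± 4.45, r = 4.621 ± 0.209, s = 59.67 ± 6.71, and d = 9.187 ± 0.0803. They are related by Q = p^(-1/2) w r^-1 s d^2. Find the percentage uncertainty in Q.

14.8%

Since Q is a product/quotient, work with relative uncertainties:
  (−½·δp/p)² = (-0.5×0.0111)² = 3.09e-05;  (1·δw/w)² = (1×0.0824)² = 0.00680;  (-1·δr/r)² = (-1×0.0452)² = 0.00205;  (1·δs/s)² = (1×0.112)² = 0.0126;  (2·δd/d)² = (2×0.00874)² = 0.000306
δQ/Q = √(0.0218) = 0.148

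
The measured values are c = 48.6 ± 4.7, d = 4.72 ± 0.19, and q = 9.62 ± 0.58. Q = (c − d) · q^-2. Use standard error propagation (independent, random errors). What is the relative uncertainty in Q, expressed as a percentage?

16.1%

Let u = c − d = 43.9. δu = √(δc² + δd²) = √(22.1 + 0.0361) = 4.70, so δu/u = 0.107.
Q is then a monomial in u, q:
δQ/Q = √((δu/u)² + (-2·δq/q)²) = √(0.0115 + 0.0145) = 0.161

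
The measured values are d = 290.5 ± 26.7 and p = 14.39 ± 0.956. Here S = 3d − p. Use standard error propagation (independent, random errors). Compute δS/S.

For a sum/difference, combine absolute errors in quadrature:
  (3·δd)² = 6420;  (δp)² = 0.914
δS = √(6420) = 80.1
S = 857.1, so δS/S = 80.1/857.1 = 0.0935.

0.0935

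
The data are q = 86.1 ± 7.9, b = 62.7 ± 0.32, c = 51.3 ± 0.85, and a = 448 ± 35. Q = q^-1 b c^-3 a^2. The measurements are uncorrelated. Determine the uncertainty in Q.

Relative error in a monomial: (δQ/Q)² = Σ (nᵢ · δxᵢ/xᵢ)².
  (-1·δq/q)² = (-1×0.0918)² = 0.00842;  (1·δb/b)² = (1×0.00510)² = 2.6e-05;  (-3·δc/c)² = (-3×0.0166)² = 0.00247;  (2·δa/a)² = (2×0.0781)² = 0.0244
δQ/Q = √(0.0353) = 0.188
Q = 1.08, so δQ = 0.188 × 1.08 = 0.203.

0.203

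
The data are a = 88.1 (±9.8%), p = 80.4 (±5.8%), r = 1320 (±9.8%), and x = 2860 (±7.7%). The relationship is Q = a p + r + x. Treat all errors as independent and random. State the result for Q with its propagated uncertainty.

Let w = a·p = 7080. δw/w = √((1·δa/a)² + (1·δp/p)²) = √(0.00960 + 0.00336) = 0.114, so δw = 807.
Q = w + r + x: δQ = √(δw² + δr² + δx²) = √(6.51e+05 + 16700 + 48500) = 846
Q = 11300.

11300 ± 846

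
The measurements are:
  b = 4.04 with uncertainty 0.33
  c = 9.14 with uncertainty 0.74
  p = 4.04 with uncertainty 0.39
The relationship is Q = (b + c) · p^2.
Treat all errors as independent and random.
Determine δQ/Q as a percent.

20.3%

Let u = b + c = 13.2. δu = √(δb² + δc²) = √(0.109 + 0.548) = 0.810, so δu/u = 0.0615.
Q is then a monomial in u, p:
δQ/Q = √((δu/u)² + (2·δp/p)²) = √(0.00378 + 0.0373) = 0.203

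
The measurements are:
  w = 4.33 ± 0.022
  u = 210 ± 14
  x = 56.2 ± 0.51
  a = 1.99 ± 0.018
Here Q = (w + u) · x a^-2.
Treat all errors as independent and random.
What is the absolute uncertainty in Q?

208

Let h = w + u = 214. δh = √(δw² + δu²) = √(0.000484 + 196) = 14.0, so δh/h = 0.0653.
Q is then a monomial in h, x, a:
δQ/Q = √((δh/h)² + (1·δx/x)² + (-2·δa/a)²) = √(0.00427 + 8.24e-05 + 0.000327) = 0.0684
Q = 3040, so δQ = 0.0684 × 3040 = 208.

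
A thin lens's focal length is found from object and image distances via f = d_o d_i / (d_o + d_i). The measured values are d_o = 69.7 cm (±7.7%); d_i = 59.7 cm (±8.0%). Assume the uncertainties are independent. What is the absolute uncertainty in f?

∂f/∂d_o = (d_i/(d_o+d_i))² = 0.213;  ∂f/∂d_i = (d_o/(d_o+d_i))² = 0.290
δf = √((∂f/∂d_o · δd_o)² + (∂f/∂d_i · δd_i)²) = √(1.30 + 1.92) = 1.80 cm

1.80 cm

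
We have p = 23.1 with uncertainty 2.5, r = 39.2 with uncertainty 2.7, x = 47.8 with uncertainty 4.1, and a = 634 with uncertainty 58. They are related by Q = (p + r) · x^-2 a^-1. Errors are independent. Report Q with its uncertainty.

Let u = p + r = 62.3. δu = √(δp² + δr²) = √(6.25 + 7.29) = 3.68, so δu/u = 0.0591.
Q is then a monomial in u, x, a:
δQ/Q = √((δu/u)² + (-2·δx/x)² + (-1·δa/a)²) = √(0.00349 + 0.0294 + 0.00837) = 0.203
Q = 4.3e-05, so δQ = 0.203 × 4.3e-05 = 8.74e-06.

(4.30 ± 0.874) × 10^-5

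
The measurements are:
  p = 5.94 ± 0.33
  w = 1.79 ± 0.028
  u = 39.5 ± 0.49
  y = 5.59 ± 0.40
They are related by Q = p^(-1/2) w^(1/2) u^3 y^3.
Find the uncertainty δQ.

1.3e+06

Since Q is a product/quotient, work with relative uncertainties:
  (−½·δp/p)² = (-0.5×0.0556)² = 0.000772;  (½·δw/w)² = (0.5×0.0156)² = 6.12e-05;  (3·δu/u)² = (3×0.0124)² = 0.00138;  (3·δy/y)² = (3×0.0716)² = 0.0461
δQ/Q = √(0.0483) = 0.220
Q = 5.91e+06, so δQ = 0.220 × 5.91e+06 = 1.3e+06.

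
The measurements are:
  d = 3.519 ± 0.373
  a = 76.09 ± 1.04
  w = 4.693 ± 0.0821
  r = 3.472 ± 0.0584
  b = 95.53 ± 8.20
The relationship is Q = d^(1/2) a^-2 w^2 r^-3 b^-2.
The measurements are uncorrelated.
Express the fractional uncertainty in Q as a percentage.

Since Q is a product/quotient, work with relative uncertainties:
  (½·δd/d)² = (0.5×0.106)² = 0.00281;  (-2·δa/a)² = (-2×0.0137)² = 0.000747;  (2·δw/w)² = (2×0.0175)² = 0.00122;  (-3·δr/r)² = (-3×0.0168)² = 0.00255;  (-2·δb/b)² = (-2×0.0858)² = 0.0295
δQ/Q = √(0.0368) = 0.192

19.2%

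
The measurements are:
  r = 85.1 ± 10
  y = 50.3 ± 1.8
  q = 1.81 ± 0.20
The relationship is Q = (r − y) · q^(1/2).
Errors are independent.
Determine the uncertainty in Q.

13.9

Let u = r − y = 34.8. δu = √(δr² + δy²) = √(100 + 3.24) = 10.2, so δu/u = 0.292.
Q is then a monomial in u, q:
δQ/Q = √((δu/u)² + (½·δq/q)²) = √(0.0852 + 0.00305) = 0.297
Q = 46.8, so δQ = 0.297 × 46.8 = 13.9.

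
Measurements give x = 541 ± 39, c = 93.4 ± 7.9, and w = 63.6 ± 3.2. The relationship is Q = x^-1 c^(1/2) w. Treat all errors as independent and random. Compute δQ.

Relative error in a monomial: (δQ/Q)² = Σ (nᵢ · δxᵢ/xᵢ)².
  (-1·δx/x)² = (-1×0.0721)² = 0.00520;  (½·δc/c)² = (0.5×0.0846)² = 0.00179;  (1·δw/w)² = (1×0.0503)² = 0.00253
δQ/Q = √(0.00952) = 0.0976
Q = 1.14, so δQ = 0.0976 × 1.14 = 0.111.

0.111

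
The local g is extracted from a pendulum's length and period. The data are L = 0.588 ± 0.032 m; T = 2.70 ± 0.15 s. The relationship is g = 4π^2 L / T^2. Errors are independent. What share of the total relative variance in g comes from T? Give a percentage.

80.7%

(δg/g)² = (1·δL/L)² + (-2·δT/T)²
  L term: (1×0.0544)² = 0.00296
  T term: (-2×0.0556)² = 0.0123
Total = 0.0153. Share from T = 0.0123/0.0153 = 0.807.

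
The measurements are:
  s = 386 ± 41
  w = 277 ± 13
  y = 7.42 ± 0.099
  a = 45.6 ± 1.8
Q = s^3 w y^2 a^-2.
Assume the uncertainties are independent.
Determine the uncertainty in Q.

Q is a product of powers, so relative uncertainties combine in quadrature:
  (3·δs/s)² = (3×0.106)² = 0.102;  (1·δw/w)² = (1×0.0469)² = 0.00220;  (2·δy/y)² = (2×0.0133)² = 0.000712;  (-2·δa/a)² = (-2×0.0395)² = 0.00623
δQ/Q = √(0.111) = 0.333
Q = 4.22e+08, so δQ = 0.333 × 4.22e+08 = 1.4e+08.

1.4e+08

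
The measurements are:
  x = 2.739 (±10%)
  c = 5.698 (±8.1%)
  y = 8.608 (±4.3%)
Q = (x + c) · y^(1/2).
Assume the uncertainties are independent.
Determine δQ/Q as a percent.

6.71%

Let u = x + c = 8.437. δu = √(δx² + δc²) = √(0.0750 + 0.213) = 0.537, so δu/u = 0.0636.
Q is then a monomial in u, y:
δQ/Q = √((δu/u)² + (½·δy/y)²) = √(0.00405 + 0.000462) = 0.0671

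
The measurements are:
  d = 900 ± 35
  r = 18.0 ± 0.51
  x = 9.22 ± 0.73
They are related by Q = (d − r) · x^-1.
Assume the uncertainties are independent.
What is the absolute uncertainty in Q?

8.47

Let u = d − r = 882. δu = √(δd² + δr²) = √(1220 + 0.260) = 35.0, so δu/u = 0.0397.
Q is then a monomial in u, x:
δQ/Q = √((δu/u)² + (-1·δx/x)²) = √(0.00158 + 0.00627) = 0.0886
Q = 95.7, so δQ = 0.0886 × 95.7 = 8.47.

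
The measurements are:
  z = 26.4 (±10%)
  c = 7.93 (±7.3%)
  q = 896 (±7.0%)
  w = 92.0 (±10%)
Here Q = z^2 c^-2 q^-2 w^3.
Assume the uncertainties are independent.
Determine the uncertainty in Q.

4.44

Since Q is a product/quotient, work with relative uncertainties:
  (2·δz/z)² = (2×0.100)² = 0.0400;  (-2·δc/c)² = (-2×0.0730)² = 0.0213;  (-2·δq/q)² = (-2×0.0700)² = 0.0196;  (3·δw/w)² = (3×0.100)² = 0.0900
δQ/Q = √(0.171) = 0.413
Q = 10.8, so δQ = 0.413 × 10.8 = 4.44.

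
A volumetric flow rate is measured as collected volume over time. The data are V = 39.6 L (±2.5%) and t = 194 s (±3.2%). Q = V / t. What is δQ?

Relative error in a monomial: (δQ/Q)² = Σ (nᵢ · δxᵢ/xᵢ)².
  (1·δV/V)² = (1×0.0250)² = 0.000625;  (-1·δt/t)² = (-1×0.0320)² = 0.00102
δQ/Q = √(0.00165) = 0.0406
Q = 0.204 L/s, so δQ = 0.0406 × 0.204 = 0.00829 L/s.

0.00829 L/s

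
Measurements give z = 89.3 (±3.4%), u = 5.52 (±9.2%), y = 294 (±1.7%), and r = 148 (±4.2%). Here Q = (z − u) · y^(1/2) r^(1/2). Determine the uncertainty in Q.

754

Let w = z − u = 83.8. δw = √(δz² + δu²) = √(9.22 + 0.258) = 3.08, so δw/w = 0.0367.
Q is then a monomial in w, y, r:
δQ/Q = √((δw/w)² + (½·δy/y)² + (½·δr/r)²) = √(0.00135 + 7.23e-05 + 0.000441) = 0.0432
Q = 17500, so δQ = 0.0432 × 17500 = 754.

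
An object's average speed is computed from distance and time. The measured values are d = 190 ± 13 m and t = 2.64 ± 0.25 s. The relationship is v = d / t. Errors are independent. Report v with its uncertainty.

Each factor contributes (exponent × relative error)² to (δv/v)²:
  (1·δd/d)² = (1×0.0684)² = 0.00468;  (-1·δt/t)² = (-1×0.0947)² = 0.00897
δv/v = √(0.0136) = 0.117
v = 72.0 m/s, so δv = 0.117 × 72.0 = 8.41 m/s.

72.0 ± 8.41 m/s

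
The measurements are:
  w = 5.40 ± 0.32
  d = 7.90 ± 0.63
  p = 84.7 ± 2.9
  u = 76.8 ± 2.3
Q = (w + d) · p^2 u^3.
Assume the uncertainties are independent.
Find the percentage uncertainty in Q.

Let h = w + d = 13.3. δh = √(δw² + δd²) = √(0.102 + 0.397) = 0.707, so δh/h = 0.0531.
Q is then a monomial in h, p, u:
δQ/Q = √((δh/h)² + (2·δp/p)² + (3·δu/u)²) = √(0.00282 + 0.00469 + 0.00807) = 0.125

12.5%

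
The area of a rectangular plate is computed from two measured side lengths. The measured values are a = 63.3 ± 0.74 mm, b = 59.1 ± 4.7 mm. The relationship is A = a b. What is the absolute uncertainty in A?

Relative error in a monomial: (δA/A)² = Σ (nᵢ · δxᵢ/xᵢ)².
  (1·δa/a)² = (1×0.0117)² = 0.000137;  (1·δb/b)² = (1×0.0795)² = 0.00632
δA/A = √(0.00646) = 0.0804
A = 3740 mm^2, so δA = 0.0804 × 3740 = 301 mm^2.

301 mm^2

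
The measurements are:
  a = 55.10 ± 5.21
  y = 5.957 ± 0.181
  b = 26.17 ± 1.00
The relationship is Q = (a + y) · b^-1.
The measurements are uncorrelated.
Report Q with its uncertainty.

Let u = a + y = 61.06. δu = √(δa² + δy²) = √(27.1 + 0.0328) = 5.21, so δu/u = 0.0854.
Q is then a monomial in u, b:
δQ/Q = √((δu/u)² + (-1·δb/b)²) = √(0.00729 + 0.00146) = 0.0935
Q = 2.333, so δQ = 0.0935 × 2.333 = 0.218.

2.333 ± 0.218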